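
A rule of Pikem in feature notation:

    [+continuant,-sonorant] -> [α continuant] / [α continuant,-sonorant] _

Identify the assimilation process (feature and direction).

The shared variable α links the value of [continuant] on the target to that of the neighbouring obstruent. [continuant] distinguishes stops from fricatives — a manner-of-articulation feature — so this is manner assimilation.
The conditioning segment sits to the left of the focus bar, meaning the trigger precedes the segment that changes — progressive assimilation.

progressive manner assimilation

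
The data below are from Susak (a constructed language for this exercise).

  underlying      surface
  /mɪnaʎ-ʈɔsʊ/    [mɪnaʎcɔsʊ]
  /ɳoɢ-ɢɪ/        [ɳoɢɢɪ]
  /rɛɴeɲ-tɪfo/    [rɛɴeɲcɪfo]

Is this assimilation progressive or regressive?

The segment that alternates is /ʈ/, which surfaces as [c] when adjacent to /ʎ/.
/ʈ/ is retroflex while /ʎ/ is palatal; the output [c] is palatal, matching the trigger — so the feature that spreads is place.
The other alternating form patterns the same way: /t/ → [c] after /ɲ/ (alveolar → palatal, matching palatal) — only place changes, and always toward the preceding segment.
Nothing changes in [ɳoɢɢɪ]: there the adjacent consonants already agree in place (/ɢ/ and /ɢ/ are both uvular), so this form is consistent with the same rule.
The trigger is the preceding segment, so the direction is progressive (perseverative).

progressive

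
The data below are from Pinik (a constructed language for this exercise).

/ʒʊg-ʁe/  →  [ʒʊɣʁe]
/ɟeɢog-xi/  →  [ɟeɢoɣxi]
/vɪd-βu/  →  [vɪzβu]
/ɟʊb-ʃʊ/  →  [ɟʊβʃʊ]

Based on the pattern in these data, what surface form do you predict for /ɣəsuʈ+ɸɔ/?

The data show regressive manner assimilation: /g/ → [ɣ] before /ʁ/; /g/ → [ɣ] before /x/; /d/ → [z] before /β/; /b/ → [β] before /ʃ/. In each pair only manner changes, matching the following consonant, while place and voice stay constant.
/ʈ/ is a voiceless retroflex stop. The following trigger /ɸ/ is a fricative, so /ʈ/ must become a fricative as well.
Changing only its manner to fricative gives [ʂ] — the voiceless retroflex fricative.

[ɣəsuʂɸɔ]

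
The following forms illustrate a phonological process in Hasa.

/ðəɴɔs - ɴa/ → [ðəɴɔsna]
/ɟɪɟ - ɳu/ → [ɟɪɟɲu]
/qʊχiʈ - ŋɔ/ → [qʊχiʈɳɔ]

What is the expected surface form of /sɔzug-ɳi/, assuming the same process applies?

[sɔzugŋi]

The data show progressive place assimilation: /ɴ/ → [n] after /s/; /ɳ/ → [ɲ] after /ɟ/; /ŋ/ → [ɳ] after /ʈ/. In each pair only place changes, matching the preceding consonant, while manner and voice stay constant.
/ɳ/ is a voiced retroflex nasal. The preceding trigger /g/ is velar, so /ɳ/ must become velar as well.
A voiced velar nasal is [ŋ], so the surface segment is [ŋ].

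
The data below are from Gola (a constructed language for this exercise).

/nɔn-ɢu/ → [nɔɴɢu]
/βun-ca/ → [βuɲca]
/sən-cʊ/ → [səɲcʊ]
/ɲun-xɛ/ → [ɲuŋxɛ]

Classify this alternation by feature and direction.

regressive place assimilation

Underlying /n/ is realised as [ɴ] next to /ɢ/; /ɢ/ itself does not change.
The change alveolar → uvular matches the place of the following /ɢ/, identifying this as place assimilation.
Manner and voice are unchanged, so the assimilation is partial, not total.
Checking the remaining alternations: /n/ → [ɲ] before /c/ (alveolar → palatal, matching palatal); /n/ → [ŋ] before /x/ (alveolar → velar, matching velar) — only place changes, and always toward the following segment.
Since the segment that changes precedes the conditioning segment, the assimilation is regressive.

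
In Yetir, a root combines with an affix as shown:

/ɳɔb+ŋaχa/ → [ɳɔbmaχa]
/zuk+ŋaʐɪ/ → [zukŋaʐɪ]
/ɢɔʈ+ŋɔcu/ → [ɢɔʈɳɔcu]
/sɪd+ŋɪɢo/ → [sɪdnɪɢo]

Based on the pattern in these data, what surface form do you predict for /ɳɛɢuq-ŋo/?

The data show progressive place assimilation: /ŋ/ → [m] after /b/; /ŋ/ → [ɳ] after /ʈ/; /ŋ/ → [n] after /d/. In each pair only place changes, matching the preceding consonant, while manner and voice stay constant.
No alternation appears in [zukŋaʐɪ]: there the adjacent consonants already agree in place (/ŋ/ and /k/ are both velar), so this form is consistent with the same rule.
/ŋ/ is a voiced velar nasal. The preceding trigger /q/ is uvular, so /ŋ/ must become uvular as well.
Changing only its place to uvular gives [ɴ] — the voiced uvular nasal.

[ɳɛɢuqɴo]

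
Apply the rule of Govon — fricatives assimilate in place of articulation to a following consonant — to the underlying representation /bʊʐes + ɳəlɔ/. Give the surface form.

[bʊʐeʂɳəlɔ]

The rule targets /s/ (voiceless alveolar fricative), which sits before the trigger /ɳ/ (retroflex).
Changing only its place to retroflex gives [ʂ] — the voiceless retroflex fricative.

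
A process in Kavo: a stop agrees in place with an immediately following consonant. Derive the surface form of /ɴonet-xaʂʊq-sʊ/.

[ɴonekxaʂʊtsʊ]

/t/ is a voiceless alveolar stop. The following trigger /x/ is velar, so /t/ must become velar as well.
Changing only its place to velar gives [k] — the voiceless velar stop.
The same rule applies at the second boundary: /q/ → [t] next to /s/.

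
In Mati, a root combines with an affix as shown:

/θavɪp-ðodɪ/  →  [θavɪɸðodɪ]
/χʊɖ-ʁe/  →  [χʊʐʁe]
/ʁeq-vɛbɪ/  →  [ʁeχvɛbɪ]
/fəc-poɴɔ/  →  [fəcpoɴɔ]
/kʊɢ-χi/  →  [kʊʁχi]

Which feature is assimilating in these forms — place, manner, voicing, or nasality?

manner

The segment that alternates is /p/, which surfaces as [ɸ] when adjacent to /ð/.
The change stop → fricative matches the manner of the following /ð/, identifying this as manner assimilation.
Checking the remaining alternations: /ɖ/ → [ʐ] before /ʁ/ (stop → fricative, matching a fricative); /q/ → [χ] before /v/ (stop → fricative, matching a fricative); /ɢ/ → [ʁ] before /χ/ (stop → fricative, matching a fricative) — only manner changes, and always toward the following segment.
No alternation appears in [fəcpoɴɔ]: there the adjacent consonants already agree in manner (/c/ and /p/ are both stops), so this form is consistent with the same rule.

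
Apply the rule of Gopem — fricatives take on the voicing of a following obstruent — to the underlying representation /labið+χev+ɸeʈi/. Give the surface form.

[labiθχefɸeʈi]

The rule targets /ð/ (voiced dental fricative), which sits before the trigger /χ/ (voiceless).
Changing only its voicing to voiceless gives [θ] — the voiceless dental fricative.
The same rule applies at the second boundary: /v/ → [f] next to /ɸ/.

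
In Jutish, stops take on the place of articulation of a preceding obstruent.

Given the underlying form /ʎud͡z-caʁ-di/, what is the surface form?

The rule targets /c/ (voiceless palatal stop), which sits after the trigger /d͡z/ (alveolar).
The voiceless alveolar stop is [t], so /c/ → [t].
The same rule applies at the second boundary: /d/ → [ɢ] next to /ʁ/.

[ʎud͡ztaʁɢi]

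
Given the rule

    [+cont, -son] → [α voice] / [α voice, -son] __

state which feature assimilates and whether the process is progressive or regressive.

progressive voicing assimilation

The rule copies [voice] from the environment onto the target, so the assimilating feature is voicing.
The conditioning segment sits to the left of the focus bar, meaning the trigger precedes the segment that changes — progressive assimilation.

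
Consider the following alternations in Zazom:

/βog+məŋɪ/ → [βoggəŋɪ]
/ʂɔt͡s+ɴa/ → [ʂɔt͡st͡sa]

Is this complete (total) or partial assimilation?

Comparing underlying and surface forms, /m/ → [g] is the alternation; the neighbouring /g/ is constant.
The output [g] is identical to the trigger /g/ — every feature (place, manner, voicing) has been copied — so this is total assimilation.
The other form behaves the same way: /ɴ/ → [t͡s] after /t͡s/ — in each case the output is a copy of the preceding consonant.

total assimilation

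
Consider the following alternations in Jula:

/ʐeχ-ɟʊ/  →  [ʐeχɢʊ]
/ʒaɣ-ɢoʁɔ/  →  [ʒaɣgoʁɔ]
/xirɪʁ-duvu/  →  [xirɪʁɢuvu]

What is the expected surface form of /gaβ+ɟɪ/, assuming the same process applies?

The data show progressive place assimilation: /ɟ/ → [ɢ] after /χ/; /ɢ/ → [g] after /ɣ/; /d/ → [ɢ] after /ʁ/. In each pair only place changes, matching the preceding consonant, while manner and voice stay constant.
The rule targets /ɟ/ (voiced palatal stop), which sits after the trigger /β/ (bilabial).
A voiced bilabial stop is [b], so the surface segment is [b].

[gaβbɪ]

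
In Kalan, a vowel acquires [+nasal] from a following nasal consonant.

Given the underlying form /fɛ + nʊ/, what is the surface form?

The vowel /ɛ/ is adjacent to the following nasal /n/, so it acquires [+nasal] and surfaces as [ɛ̃].

[fɛ̃nʊ]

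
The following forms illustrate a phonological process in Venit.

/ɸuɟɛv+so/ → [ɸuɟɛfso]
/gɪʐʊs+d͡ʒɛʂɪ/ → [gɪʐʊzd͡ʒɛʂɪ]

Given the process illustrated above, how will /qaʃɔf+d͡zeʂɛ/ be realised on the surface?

[qaʃɔvd͡zeʂɛ]

The data show regressive voicing assimilation: /v/ → [f] before /s/; /s/ → [z] before /d͡ʒ/. In each pair only voicing changes, matching the following consonant, while place and manner stay constant.
/f/ is a voiceless labiodental fricative. The following trigger /d͡z/ is voiced, so /f/ must become voiced as well.
A voiced labiodental fricative is [v], so the surface segment is [v].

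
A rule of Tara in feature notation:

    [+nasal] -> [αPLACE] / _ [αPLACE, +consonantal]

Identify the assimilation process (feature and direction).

regressive place assimilation

The rule copies the place features (abbreviated [PLACE]) from the environment onto the target, so the assimilating feature is place.
The conditioning segment sits to the right of the focus bar, meaning the trigger follows the segment that changes — regressive assimilation.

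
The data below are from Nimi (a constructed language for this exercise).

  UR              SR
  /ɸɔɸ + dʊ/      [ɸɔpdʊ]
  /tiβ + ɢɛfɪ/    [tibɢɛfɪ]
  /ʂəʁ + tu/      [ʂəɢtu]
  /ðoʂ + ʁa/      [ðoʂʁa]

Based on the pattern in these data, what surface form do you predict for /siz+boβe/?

[sidboβe]

The data show regressive manner assimilation: /ɸ/ → [p] before /d/; /β/ → [b] before /ɢ/; /ʁ/ → [ɢ] before /t/. In each pair only manner changes, matching the following consonant, while place and voice stay constant.
Nothing changes in [ðoʂʁa]: there the adjacent consonants already agree in manner (/ʂ/ and /ʁ/ are both fricatives), so this form is consistent with the same rule.
/z/ is a voiced alveolar fricative. The following trigger /b/ is a stop, so /z/ must become a stop as well.
Changing only its manner to stop gives [d] — the voiced alveolar stop.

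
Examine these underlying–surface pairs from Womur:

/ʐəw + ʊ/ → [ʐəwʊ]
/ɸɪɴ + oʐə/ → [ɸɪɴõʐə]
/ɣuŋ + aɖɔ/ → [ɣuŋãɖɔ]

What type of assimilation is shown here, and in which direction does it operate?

The vowel /o/ surfaces as nasalised [õ] next to the preceding nasal /ɴ/ — it has acquired the [+nasal] feature of its neighbour.
The other form shows the same pattern: /a/ → [ã] after /ŋ/ — each time a vowel is nasalised next to a preceding nasal.
No change occurs in [ʐəwʊ] because the vowel at the boundary is adjacent to an oral consonant, not a nasal (/ʊ/ next to /w/).
Because the conditioning nasal is to the left of the vowel that changes, the process is progressive (perseverative).

progressive nasality assimilation (vowel nasalisation)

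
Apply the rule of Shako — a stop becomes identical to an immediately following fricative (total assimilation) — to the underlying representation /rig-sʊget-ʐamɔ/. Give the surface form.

[rissʊgeʐʐamɔ]

/g/ is the segment targeted by the rule; it sits immediately before /s/, so it assimilates completely and surfaces as [s].
The same rule applies at the second boundary: /t/ → [ʐ] next to /ʐ/.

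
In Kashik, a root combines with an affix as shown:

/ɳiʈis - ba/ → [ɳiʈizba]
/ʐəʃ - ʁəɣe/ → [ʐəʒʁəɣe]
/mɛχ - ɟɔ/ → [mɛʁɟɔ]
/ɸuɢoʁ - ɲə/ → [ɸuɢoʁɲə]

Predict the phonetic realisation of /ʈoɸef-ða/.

The data show regressive voicing assimilation: /s/ → [z] before /b/; /ʃ/ → [ʒ] before /ʁ/; /χ/ → [ʁ] before /ɟ/. In each pair only voicing changes, matching the following consonant, while place and manner stay constant.
No alternation appears in [ɸuɢoʁɲə]: there the adjacent consonants already agree in voicing (/ʁ/ and /ɲ/ are both voiced), so this form is consistent with the same rule.
The rule targets /f/ (voiceless labiodental fricative), which sits before the trigger /ð/ (voiced).
Changing only its voicing to voiced gives [v] — the voiced labiodental fricative.

[ʈoɸevða]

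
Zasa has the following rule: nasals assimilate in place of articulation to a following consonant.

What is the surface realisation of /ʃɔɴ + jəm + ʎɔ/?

[ʃɔɲjəɲʎɔ]

The rule targets /ɴ/ (voiced uvular nasal), which sits before the trigger /j/ (palatal).
The voiced palatal nasal is [ɲ], so /ɴ/ → [ɲ].
At the second juncture, /m/ likewise becomes [ɲ] adjacent to /ʎ/.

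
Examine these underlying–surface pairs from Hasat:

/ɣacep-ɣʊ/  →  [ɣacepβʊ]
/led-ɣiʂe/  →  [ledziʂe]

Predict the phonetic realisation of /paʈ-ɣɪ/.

The data show progressive place assimilation: /ɣ/ → [β] after /p/; /ɣ/ → [z] after /d/. In each pair only place changes, matching the preceding consonant, while manner and voice stay constant.
The rule targets /ɣ/ (voiced velar fricative), which sits after the trigger /ʈ/ (retroflex).
Changing only its place to retroflex gives [ʐ] — the voiced retroflex fricative.

[paʈʐɪ]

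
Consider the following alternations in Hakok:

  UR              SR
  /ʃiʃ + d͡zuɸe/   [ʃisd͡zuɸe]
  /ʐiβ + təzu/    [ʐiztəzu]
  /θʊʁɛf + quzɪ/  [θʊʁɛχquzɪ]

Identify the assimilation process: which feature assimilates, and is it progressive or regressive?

regressive place assimilation

Underlying /ʃ/ is realised as [s] next to /d͡z/; /d͡z/ itself does not change.
/ʃ/ is postalveolar while /d͡z/ is alveolar; the output [s] is alveolar, matching the trigger — so the feature that spreads is place.
Manner and voice are unchanged, so the assimilation is partial, not total.
The same holds elsewhere in the data: /β/ → [z] before /t/ (bilabial → alveolar, matching alveolar); /f/ → [χ] before /q/ (labiodental → uvular, matching uvular) — only place changes, and always toward the following segment.
The trigger is the following segment, so the direction is regressive (anticipatory).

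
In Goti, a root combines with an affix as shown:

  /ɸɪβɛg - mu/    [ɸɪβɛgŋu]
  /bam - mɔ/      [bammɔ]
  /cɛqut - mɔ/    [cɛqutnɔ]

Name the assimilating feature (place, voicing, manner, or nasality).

place

Underlying /m/ is realised as [ŋ] next to /g/; /g/ itself does not change.
/m/ is bilabial while /g/ is velar; the output [ŋ] is velar, matching the trigger — so the feature that spreads is place.
The same holds elsewhere in the data: /m/ → [n] after /t/ (bilabial → alveolar, matching alveolar) — only place changes, and always toward the preceding segment.
No alternation appears in [bammɔ]: there the adjacent consonants already agree in place (/m/ and /m/ are both bilabial), so this form is consistent with the same rule.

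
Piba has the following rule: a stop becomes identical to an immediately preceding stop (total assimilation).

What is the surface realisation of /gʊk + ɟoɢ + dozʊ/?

/ɟ/ is the segment targeted by the rule; it sits immediately after /k/, so it assimilates completely and surfaces as [k].
At the second juncture, /d/ likewise becomes [ɢ] adjacent to /ɢ/.

[gʊkkoɢɢozʊ]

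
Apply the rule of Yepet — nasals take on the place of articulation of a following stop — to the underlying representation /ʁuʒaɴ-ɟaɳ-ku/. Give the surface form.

The rule targets /ɴ/ (voiced uvular nasal), which sits before the trigger /ɟ/ (palatal).
A voiced palatal nasal is [ɲ], so the surface segment is [ɲ].
At the second juncture, /ɳ/ likewise becomes [ŋ] adjacent to /k/.

[ʁuʒaɲɟaŋku]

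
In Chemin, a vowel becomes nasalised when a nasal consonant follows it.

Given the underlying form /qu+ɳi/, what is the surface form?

The vowel /u/ is adjacent to the following nasal /ɳ/, so it acquires [+nasal] and surfaces as [ũ].

[qũɳi]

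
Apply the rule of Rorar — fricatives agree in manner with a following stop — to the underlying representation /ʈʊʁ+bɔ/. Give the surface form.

/ʁ/ is a voiced uvular fricative. The following trigger /b/ is a stop, so /ʁ/ must become a stop as well.
The voiced uvular stop is [ɢ], so /ʁ/ → [ɢ].

[ʈʊɢbɔ]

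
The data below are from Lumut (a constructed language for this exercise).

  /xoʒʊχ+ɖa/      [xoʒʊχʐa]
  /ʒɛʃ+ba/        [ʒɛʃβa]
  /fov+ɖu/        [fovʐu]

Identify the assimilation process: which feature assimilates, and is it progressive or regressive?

Comparing underlying and surface forms, /ɖ/ → [ʐ] is the alternation; the neighbouring /χ/ is constant.
The change stop → fricative matches the manner of the preceding /χ/, identifying this as manner assimilation.
Place and voice are unchanged, so the assimilation is partial, not total.
Checking the remaining alternations: /b/ → [β] after /ʃ/ (stop → fricative, matching a fricative); /ɖ/ → [ʐ] after /v/ (stop → fricative, matching a fricative) — only manner changes, and always toward the preceding segment.
Since the segment that changes follows the conditioning segment, the assimilation is progressive.

progressive manner assimilation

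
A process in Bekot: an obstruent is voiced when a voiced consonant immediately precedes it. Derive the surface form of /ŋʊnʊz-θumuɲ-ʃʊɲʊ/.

[ŋʊnʊzðumuɲʒʊɲʊ]

The rule targets /θ/ (voiceless dental fricative), which sits after the trigger /z/ (voiced).
Changing only its voicing to voiced gives [ð] — the voiced dental fricative.
The same rule applies at the second boundary: /ʃ/ → [ʒ] next to /ɲ/.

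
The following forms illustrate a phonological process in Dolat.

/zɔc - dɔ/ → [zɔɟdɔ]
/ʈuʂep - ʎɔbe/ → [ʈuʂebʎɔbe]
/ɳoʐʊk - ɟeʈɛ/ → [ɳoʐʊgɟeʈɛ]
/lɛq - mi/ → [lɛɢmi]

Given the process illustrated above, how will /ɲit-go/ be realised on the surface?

The data show regressive voicing assimilation: /c/ → [ɟ] before /d/; /p/ → [b] before /ʎ/; /k/ → [g] before /ɟ/; /q/ → [ɢ] before /m/. In each pair only voicing changes, matching the following consonant, while place and manner stay constant.
/t/ is a voiceless alveolar stop. The following trigger /g/ is voiced, so /t/ must become voiced as well.
Changing only its voicing to voiced gives [d] — the voiced alveolar stop.

[ɲidgo]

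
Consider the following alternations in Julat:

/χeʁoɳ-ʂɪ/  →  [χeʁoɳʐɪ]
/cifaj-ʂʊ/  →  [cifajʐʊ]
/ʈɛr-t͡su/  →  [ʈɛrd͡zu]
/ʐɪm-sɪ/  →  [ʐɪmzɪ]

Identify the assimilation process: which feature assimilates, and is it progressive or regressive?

progressive voicing assimilation

The segment that alternates is /ʂ/, which surfaces as [ʐ] when adjacent to /ɳ/.
The change voiceless → voiced matches the voicing of the preceding /ɳ/, identifying this as voicing assimilation.
Place and manner are unchanged, so the assimilation is partial, not total.
The other alternating forms pattern the same way: /ʂ/ → [ʐ] after /j/ (voiceless → voiced, matching voiced); /t͡s/ → [d͡z] after /r/ (voiceless → voiced, matching voiced); /s/ → [z] after /m/ (voiceless → voiced, matching voiced) — only voicing changes, and always toward the preceding segment.
Since the segment that changes follows the conditioning segment, the assimilation is progressive.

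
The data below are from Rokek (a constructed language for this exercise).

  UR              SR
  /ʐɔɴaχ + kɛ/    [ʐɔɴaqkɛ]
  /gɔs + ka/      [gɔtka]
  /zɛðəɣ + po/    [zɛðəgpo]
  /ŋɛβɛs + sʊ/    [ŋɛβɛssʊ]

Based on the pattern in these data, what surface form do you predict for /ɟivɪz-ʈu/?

The data show regressive manner assimilation: /χ/ → [q] before /k/; /s/ → [t] before /k/; /ɣ/ → [g] before /p/. In each pair only manner changes, matching the following consonant, while place and voice stay constant.
Nothing changes in [ŋɛβɛssʊ]: there the adjacent consonants already agree in manner (/s/ and /s/ are both fricatives), so this form is consistent with the same rule.
/z/ is a voiced alveolar fricative. The following trigger /ʈ/ is a stop, so /z/ must become a stop as well.
A voiced alveolar stop is [d], so the surface segment is [d].

[ɟivɪdʈu]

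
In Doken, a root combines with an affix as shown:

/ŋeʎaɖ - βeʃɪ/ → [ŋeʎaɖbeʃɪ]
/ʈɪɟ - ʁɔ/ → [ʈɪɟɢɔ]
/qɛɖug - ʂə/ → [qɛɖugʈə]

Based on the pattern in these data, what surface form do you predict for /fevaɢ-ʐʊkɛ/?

The data show progressive manner assimilation: /β/ → [b] after /ɖ/; /ʁ/ → [ɢ] after /ɟ/; /ʂ/ → [ʈ] after /g/. In each pair only manner changes, matching the preceding consonant, while place and voice stay constant.
The rule targets /ʐ/ (voiced retroflex fricative), which sits after the trigger /ɢ/ (stop).
A voiced retroflex stop is [ɖ], so the surface segment is [ɖ].

[fevaɢɖʊkɛ]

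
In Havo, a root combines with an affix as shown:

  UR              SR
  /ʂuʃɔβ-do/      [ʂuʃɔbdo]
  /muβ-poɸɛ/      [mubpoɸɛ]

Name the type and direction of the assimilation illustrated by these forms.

regressive manner assimilation

Comparing underlying and surface forms, /β/ → [b] is the alternation; the neighbouring /d/ is constant.
The change fricative → stop matches the manner of the following /d/, identifying this as manner assimilation.
Place and voice are unchanged, so the assimilation is partial, not total.
Checking the remaining alternation: /β/ → [b] before /p/ (fricative → stop, matching a stop) — only manner changes, and always toward the following segment.
The trigger is the following segment, so the direction is regressive (anticipatory).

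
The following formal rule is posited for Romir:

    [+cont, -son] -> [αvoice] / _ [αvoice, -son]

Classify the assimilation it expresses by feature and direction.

regressive voicing assimilation

The rule copies [voice] from the environment onto the target, so the assimilating feature is voicing.
The conditioning segment sits to the right of the focus bar, meaning the trigger follows the segment that changes — regressive assimilation.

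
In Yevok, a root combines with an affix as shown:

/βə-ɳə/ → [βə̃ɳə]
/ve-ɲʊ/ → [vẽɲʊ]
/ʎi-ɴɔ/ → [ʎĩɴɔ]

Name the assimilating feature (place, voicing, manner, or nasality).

nasality

The vowel /ə/ surfaces as nasalised [ə̃] next to the following nasal /ɳ/ — it has acquired the [+nasal] feature of its neighbour.
The other forms show the same pattern: /e/ → [ẽ] before /ɲ/; /i/ → [ĩ] before /ɴ/ — each time a vowel is nasalised next to a following nasal.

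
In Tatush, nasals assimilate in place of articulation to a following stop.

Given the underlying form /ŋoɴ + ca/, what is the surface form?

/ɴ/ is a voiced uvular nasal. The following trigger /c/ is palatal, so /ɴ/ must become palatal as well.
The voiced palatal nasal is [ɲ], so /ɴ/ → [ɲ].

[ŋoɲca]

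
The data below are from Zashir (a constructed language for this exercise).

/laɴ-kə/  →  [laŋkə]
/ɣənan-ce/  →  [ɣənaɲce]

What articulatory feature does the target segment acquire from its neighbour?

Comparing underlying and surface forms, /ɴ/ → [ŋ] is the alternation; the neighbouring /k/ is constant.
The change uvular → velar matches the place of the following /k/, identifying this as place assimilation.
The same holds elsewhere in the data: /n/ → [ɲ] before /c/ (alveolar → palatal, matching palatal) — only place changes, and always toward the following segment.

place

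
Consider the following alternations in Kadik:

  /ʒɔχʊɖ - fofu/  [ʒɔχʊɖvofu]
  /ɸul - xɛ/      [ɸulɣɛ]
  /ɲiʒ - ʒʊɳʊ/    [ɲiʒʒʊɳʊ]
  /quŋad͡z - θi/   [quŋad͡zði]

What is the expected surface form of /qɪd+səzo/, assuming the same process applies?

The data show progressive voicing assimilation: /f/ → [v] after /ɖ/; /x/ → [ɣ] after /l/; /θ/ → [ð] after /d͡z/. In each pair only voicing changes, matching the preceding consonant, while place and manner stay constant.
Nothing changes in [ɲiʒʒʊɳʊ]: there the adjacent consonants already agree in voicing (/ʒ/ and /ʒ/ are both voiced), so this form is consistent with the same rule.
The rule targets /s/ (voiceless alveolar fricative), which sits after the trigger /d/ (voiced).
Changing only its voicing to voiced gives [z] — the voiced alveolar fricative.

[qɪdzəzo]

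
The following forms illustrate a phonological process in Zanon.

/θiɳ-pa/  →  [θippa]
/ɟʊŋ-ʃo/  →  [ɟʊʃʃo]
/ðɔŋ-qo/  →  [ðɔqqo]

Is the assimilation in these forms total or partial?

total assimilation

Underlying /ɳ/ is realised as [p] next to /p/; /p/ itself does not change.
The output [p] is identical to the trigger /p/ — every feature (place, manner, voicing) has been copied — so this is total assimilation.
The other forms behave the same way: /ŋ/ → [ʃ] before /ʃ/; /ŋ/ → [q] before /q/ — in each case the output is a copy of the following consonant.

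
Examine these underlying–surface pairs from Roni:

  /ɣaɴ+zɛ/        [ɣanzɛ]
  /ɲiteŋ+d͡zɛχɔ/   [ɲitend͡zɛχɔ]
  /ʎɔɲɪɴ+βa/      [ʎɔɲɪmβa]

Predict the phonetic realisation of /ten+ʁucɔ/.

[teɴʁucɔ]

The data show regressive place assimilation: /ɴ/ → [n] before /z/; /ŋ/ → [n] before /d͡z/; /ɴ/ → [m] before /β/. In each pair only place changes, matching the following consonant, while manner and voice stay constant.
/n/ is a voiced alveolar nasal. The following trigger /ʁ/ is uvular, so /n/ must become uvular as well.
A voiced uvular nasal is [ɴ], so the surface segment is [ɴ].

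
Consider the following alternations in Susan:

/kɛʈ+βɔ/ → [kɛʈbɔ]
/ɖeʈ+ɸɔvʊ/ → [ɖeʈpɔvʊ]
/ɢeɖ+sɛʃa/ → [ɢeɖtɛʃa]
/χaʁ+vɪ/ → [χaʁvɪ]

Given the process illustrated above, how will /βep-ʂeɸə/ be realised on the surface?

[βepʈeɸə]

The data show progressive manner assimilation: /β/ → [b] after /ʈ/; /ɸ/ → [p] after /ʈ/; /s/ → [t] after /ɖ/. In each pair only manner changes, matching the preceding consonant, while place and voice stay constant.
Nothing changes in [χaʁvɪ]: there the adjacent consonants already agree in manner (/v/ and /ʁ/ are both fricatives), so this form is consistent with the same rule.
The rule targets /ʂ/ (voiceless retroflex fricative), which sits after the trigger /p/ (stop).
The voiceless retroflex stop is [ʈ], so /ʂ/ → [ʈ].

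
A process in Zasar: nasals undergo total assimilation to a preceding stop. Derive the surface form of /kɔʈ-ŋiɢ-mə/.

/ŋ/ is the segment targeted by the rule; it sits immediately after /ʈ/, so it assimilates completely and surfaces as [ʈ].
At the second juncture, /m/ likewise becomes [ɢ] adjacent to /ɢ/.

[kɔʈʈiɢɢə]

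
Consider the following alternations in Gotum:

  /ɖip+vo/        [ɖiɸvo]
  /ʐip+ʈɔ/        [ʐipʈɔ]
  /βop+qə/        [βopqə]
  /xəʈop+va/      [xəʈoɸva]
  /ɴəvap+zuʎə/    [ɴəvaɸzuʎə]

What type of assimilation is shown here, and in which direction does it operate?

The segment that alternates is /p/, which surfaces as [ɸ] when adjacent to /v/.
The change stop → fricative matches the manner of the following /v/, identifying this as manner assimilation.
Place and voice are unchanged, so the assimilation is partial, not total.
The same holds elsewhere in the data: /p/ → [ɸ] before /z/ (stop → fricative, matching a fricative) — only manner changes, and always toward the following segment.
Nothing changes in [ʐipʈɔ], [βopqə]: there the adjacent consonants already agree in manner (/p/ and /ʈ/ are both stops; /p/ and /q/ are both stops), so these forms are consistent with the same rule.
Since the segment that changes precedes the conditioning segment, the assimilation is regressive.

regressive manner assimilation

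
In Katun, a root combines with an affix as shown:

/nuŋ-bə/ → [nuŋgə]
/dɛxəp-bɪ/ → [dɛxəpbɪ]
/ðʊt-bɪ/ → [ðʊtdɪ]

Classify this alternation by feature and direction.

progressive place assimilation

Comparing underlying and surface forms, /b/ → [g] is the alternation; the neighbouring /ŋ/ is constant.
/b/ is bilabial while /ŋ/ is velar; the output [g] is velar, matching the trigger — so the feature that spreads is place.
Manner and voice are unchanged, so the assimilation is partial, not total.
The same holds elsewhere in the data: /b/ → [d] after /t/ (bilabial → alveolar, matching alveolar) — only place changes, and always toward the preceding segment.
Nothing changes in [dɛxəpbɪ]: there the adjacent consonants already agree in place (/b/ and /p/ are both bilabial), so this form is consistent with the same rule.
The trigger is the preceding segment, so the direction is progressive (perseverative).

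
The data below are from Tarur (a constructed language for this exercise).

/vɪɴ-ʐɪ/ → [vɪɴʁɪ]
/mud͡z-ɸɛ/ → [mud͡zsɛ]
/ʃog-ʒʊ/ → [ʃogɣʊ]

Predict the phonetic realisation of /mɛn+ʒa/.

[mɛnza]

The data show progressive place assimilation: /ʐ/ → [ʁ] after /ɴ/; /ɸ/ → [s] after /d͡z/; /ʒ/ → [ɣ] after /g/. In each pair only place changes, matching the preceding consonant, while manner and voice stay constant.
/ʒ/ is a voiced postalveolar fricative. The preceding trigger /n/ is alveolar, so /ʒ/ must become alveolar as well.
A voiced alveolar fricative is [z], so the surface segment is [z].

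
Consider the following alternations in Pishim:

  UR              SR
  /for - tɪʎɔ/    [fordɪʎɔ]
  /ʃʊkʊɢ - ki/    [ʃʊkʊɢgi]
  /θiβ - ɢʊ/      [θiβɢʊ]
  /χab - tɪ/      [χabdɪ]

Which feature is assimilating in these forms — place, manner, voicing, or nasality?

The segment that alternates is /t/, which surfaces as [d] when adjacent to /r/.
/t/ is voiceless while /r/ is voiced; the output [d] is voiced, matching the trigger — so the feature that spreads is voicing.
The same holds elsewhere in the data: /k/ → [g] after /ɢ/ (voiceless → voiced, matching voiced); /t/ → [d] after /b/ (voiceless → voiced, matching voiced) — only voicing changes, and always toward the preceding segment.
Nothing changes in [θiβɢʊ]: there the adjacent consonants already agree in voicing (/ɢ/ and /β/ are both voiced), so this form is consistent with the same rule.

voicing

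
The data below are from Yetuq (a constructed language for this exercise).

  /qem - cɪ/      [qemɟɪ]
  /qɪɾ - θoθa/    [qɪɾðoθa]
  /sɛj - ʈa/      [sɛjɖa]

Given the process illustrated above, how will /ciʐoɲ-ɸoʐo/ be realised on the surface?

[ciʐoɲβoʐo]

The data show progressive voicing assimilation: /c/ → [ɟ] after /m/; /θ/ → [ð] after /ɾ/; /ʈ/ → [ɖ] after /j/. In each pair only voicing changes, matching the preceding consonant, while place and manner stay constant.
/ɸ/ is a voiceless bilabial fricative. The preceding trigger /ɲ/ is voiced, so /ɸ/ must become voiced as well.
The voiced bilabial fricative is [β], so /ɸ/ → [β].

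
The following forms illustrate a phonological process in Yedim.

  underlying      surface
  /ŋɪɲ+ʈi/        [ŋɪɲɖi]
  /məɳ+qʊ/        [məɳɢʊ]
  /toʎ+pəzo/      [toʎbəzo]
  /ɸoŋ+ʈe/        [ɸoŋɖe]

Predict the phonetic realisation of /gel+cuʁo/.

The data show progressive voicing assimilation: /ʈ/ → [ɖ] after /ɲ/; /q/ → [ɢ] after /ɳ/; /p/ → [b] after /ʎ/; /ʈ/ → [ɖ] after /ŋ/. In each pair only voicing changes, matching the preceding consonant, while place and manner stay constant.
/c/ is a voiceless palatal stop. The preceding trigger /l/ is voiced, so /c/ must become voiced as well.
The voiced palatal stop is [ɟ], so /c/ → [ɟ].

[gelɟuʁo]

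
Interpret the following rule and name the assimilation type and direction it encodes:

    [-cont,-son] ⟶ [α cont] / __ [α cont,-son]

regressive manner assimilation

The shared variable α links the value of [cont] on the target to that of the neighbouring obstruent. [cont] distinguishes stops from fricatives — a manner-of-articulation feature — so this is manner assimilation.
Since the environment is written after the underscore, the trigger follows the target; the direction is regressive.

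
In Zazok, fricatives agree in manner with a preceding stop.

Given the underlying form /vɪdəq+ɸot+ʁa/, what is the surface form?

[vɪdəqpotɢa]

The rule targets /ɸ/ (voiceless bilabial fricative), which sits after the trigger /q/ (stop).
The voiceless bilabial stop is [p], so /ɸ/ → [p].
At the second juncture, /ʁ/ likewise becomes [ɢ] adjacent to /t/.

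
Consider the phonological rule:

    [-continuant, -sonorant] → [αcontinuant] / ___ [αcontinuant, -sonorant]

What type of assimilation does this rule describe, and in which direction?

The rule copies [continuant] (continuancy) from the environment onto the target stops; since [±continuant] encodes the stop/fricative manner contrast, the assimilating dimension is manner.
Since the environment is written after the underscore, the trigger follows the target; the direction is regressive.

regressive manner assimilation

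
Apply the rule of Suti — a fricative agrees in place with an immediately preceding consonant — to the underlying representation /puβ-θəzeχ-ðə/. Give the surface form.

[puβɸəzeχʁə]

/θ/ is a voiceless dental fricative. The preceding trigger /β/ is bilabial, so /θ/ must become bilabial as well.
Changing only its place to bilabial gives [ɸ] — the voiceless bilabial fricative.
At the second juncture, /ð/ likewise becomes [ʁ] adjacent to /χ/.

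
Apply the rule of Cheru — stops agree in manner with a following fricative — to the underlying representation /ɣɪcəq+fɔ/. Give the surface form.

The rule targets /q/ (voiceless uvular stop), which sits before the trigger /f/ (fricative).
Changing only its manner to fricative gives [χ] — the voiceless uvular fricative.

[ɣɪcəχfɔ]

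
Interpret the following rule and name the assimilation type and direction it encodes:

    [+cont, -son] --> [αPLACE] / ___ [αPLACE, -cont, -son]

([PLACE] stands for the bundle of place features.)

regressive place assimilation

The rule copies the place features (abbreviated [PLACE]) from the environment onto the target, so the assimilating feature is place.
The conditioning segment sits to the right of the focus bar, meaning the trigger follows the segment that changes — regressive assimilation.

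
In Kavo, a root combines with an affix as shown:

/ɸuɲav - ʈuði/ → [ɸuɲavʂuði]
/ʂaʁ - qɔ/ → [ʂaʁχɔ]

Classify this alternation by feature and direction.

progressive manner assimilation

The segment that alternates is /ʈ/, which surfaces as [ʂ] when adjacent to /v/.
/ʈ/ is a stop while /v/ is a fricative; the output [ʂ] is a fricative, matching the trigger — so the feature that spreads is manner.
Place and voice are unchanged, so the assimilation is partial, not total.
The other alternating form patterns the same way: /q/ → [χ] after /ʁ/ (stop → fricative, matching a fricative) — only manner changes, and always toward the preceding segment.
Since the segment that changes follows the conditioning segment, the assimilation is progressive.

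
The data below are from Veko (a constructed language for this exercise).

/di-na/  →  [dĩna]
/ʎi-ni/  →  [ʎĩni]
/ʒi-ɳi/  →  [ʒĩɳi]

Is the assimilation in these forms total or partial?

The vowel /i/ surfaces as nasalised [ĩ] next to the following nasal /n/ — it has acquired the [+nasal] feature of its neighbour.
The other form shows the same pattern: /i/ → [ĩ] before /ɳ/ — each time a vowel is nasalised next to a following nasal.

partial assimilation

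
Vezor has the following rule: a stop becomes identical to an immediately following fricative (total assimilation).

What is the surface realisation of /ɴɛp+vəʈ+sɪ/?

[ɴɛvvəssɪ]

/p/ is the segment targeted by the rule; it sits immediately before /v/, so it assimilates completely and surfaces as [v].
At the second juncture, /ʈ/ likewise becomes [s] adjacent to /s/.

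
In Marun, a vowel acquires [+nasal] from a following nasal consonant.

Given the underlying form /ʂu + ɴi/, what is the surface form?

/u/ sits next to the nasal /ɴ/ and is therefore nasalised to [ũ].

[ʂũɴi]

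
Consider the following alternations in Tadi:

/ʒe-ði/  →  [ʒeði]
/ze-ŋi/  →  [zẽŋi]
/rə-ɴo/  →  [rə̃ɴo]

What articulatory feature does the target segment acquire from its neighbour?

The vowel /e/ surfaces as nasalised [ẽ] next to the following nasal /ŋ/ — it has acquired the [+nasal] feature of its neighbour.
Likewise in the remaining data: /ə/ → [ə̃] before /ɴ/ — each time a vowel is nasalised next to a following nasal.
No change occurs in [ʒeði] because the vowel at the boundary is adjacent to an oral consonant, not a nasal (/e/ next to /ð/).

nasality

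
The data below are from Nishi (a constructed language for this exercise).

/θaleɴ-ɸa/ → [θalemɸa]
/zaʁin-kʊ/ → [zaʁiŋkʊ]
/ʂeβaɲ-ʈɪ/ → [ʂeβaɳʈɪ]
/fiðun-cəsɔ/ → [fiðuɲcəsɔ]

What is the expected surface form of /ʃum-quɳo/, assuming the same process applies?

[ʃuɴquɳo]

The data show regressive place assimilation: /ɴ/ → [m] before /ɸ/; /n/ → [ŋ] before /k/; /ɲ/ → [ɳ] before /ʈ/; /n/ → [ɲ] before /c/. In each pair only place changes, matching the following consonant, while manner and voice stay constant.
The rule targets /m/ (voiced bilabial nasal), which sits before the trigger /q/ (uvular).
The voiced uvular nasal is [ɴ], so /m/ → [ɴ].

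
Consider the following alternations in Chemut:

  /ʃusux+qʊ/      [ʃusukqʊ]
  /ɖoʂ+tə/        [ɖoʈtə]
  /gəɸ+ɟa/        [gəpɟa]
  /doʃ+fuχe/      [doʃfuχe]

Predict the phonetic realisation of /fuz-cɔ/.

The data show regressive manner assimilation: /x/ → [k] before /q/; /ʂ/ → [ʈ] before /t/; /ɸ/ → [p] before /ɟ/. In each pair only manner changes, matching the following consonant, while place and voice stay constant.
Nothing changes in [doʃfuχe]: there the adjacent consonants already agree in manner (/ʃ/ and /f/ are both fricatives), so this form is consistent with the same rule.
/z/ is a voiced alveolar fricative. The following trigger /c/ is a stop, so /z/ must become a stop as well.
A voiced alveolar stop is [d], so the surface segment is [d].

[fudcɔ]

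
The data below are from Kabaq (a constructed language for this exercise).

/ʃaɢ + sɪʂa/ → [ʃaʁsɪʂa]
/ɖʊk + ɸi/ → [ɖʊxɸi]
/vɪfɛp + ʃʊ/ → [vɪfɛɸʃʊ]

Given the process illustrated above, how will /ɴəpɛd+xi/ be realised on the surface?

The data show regressive manner assimilation: /ɢ/ → [ʁ] before /s/; /k/ → [x] before /ɸ/; /p/ → [ɸ] before /ʃ/. In each pair only manner changes, matching the following consonant, while place and voice stay constant.
/d/ is a voiced alveolar stop. The following trigger /x/ is a fricative, so /d/ must become a fricative as well.
Changing only its manner to fricative gives [z] — the voiced alveolar fricative.

[ɴəpɛzxi]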